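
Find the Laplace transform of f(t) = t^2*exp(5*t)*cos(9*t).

L{cos(9t)} = s/(s^2 + 81).
Multiplying by e^(5t) shifts s → s - 5, so L{exp(5*t)*cos(9*t)} = (s - 5)/((s - 5)^2 + 81).
Then apply L{t^2·g(t)} = (-1)^2 d^2/ds^2[H(s)] with H(s) = (s - 5)/((s - 5)^2 + 81):
differentiating 2 times and applying the sign gives 2*(s - 5)*(s^2 - 10*s - 218)/(s^2 - 10*s + 106)^3.

2*(s - 5)*(s^2 - 10*s - 218)/(s^2 - 10*s + 106)^3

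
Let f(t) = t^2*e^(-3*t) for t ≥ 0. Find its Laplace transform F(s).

L{t^2} = 2!/s^3 = 2/s^3.
By the first shifting theorem, multiplying by e^(-3t) replaces s with s + 3.

F(s) = 2/(s + 3)^3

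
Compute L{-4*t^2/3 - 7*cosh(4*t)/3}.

By linearity of the Laplace transform, transform each term separately.
(-7/3)·[L{cosh(4t)} = s/(s^2 - 16)]; (-4/3)·[L{t^2} = 2!/s^3 = 2/s^3].

-7*s/(3*(s^2 - 16)) - 8/(3*s^3)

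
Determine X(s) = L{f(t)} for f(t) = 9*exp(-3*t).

L{9} = 9/s.
By the first shifting theorem, multiplying by e^(-3t) replaces s with s + 3.

X(s) = 9/(s + 3)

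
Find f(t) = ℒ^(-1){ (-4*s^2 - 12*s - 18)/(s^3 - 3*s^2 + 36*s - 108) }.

f(t) = -2*exp(3*t) - 3*sin(6*t) - 2*cos(6*t)

Factor the denominator: s^3 - 3*s^2 + 36*s - 108 = (s - 3)*(s^2 + 36).
Partial fraction decomposition gives [-2/(s - 3)] + [-2*s/(s^2 + 36)] + [-18/(s^2 + 36)].
Invert each term: -2/(s - 3) ↔ -2e^(3t); -2·s/(s^2 + 36) ↔ -2cos(6t); -3·6/(s^2 + 36) ↔ -3sin(6t).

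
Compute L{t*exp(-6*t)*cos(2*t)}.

(s + 4)*(s + 8)/(s^2 + 12*s + 40)^2

L{cos(2t)} = s/(s^2 + 4).
Multiplying by e^(-6t) shifts s → s + 6, so L{exp(-6*t)*cos(2*t)} = (s + 6)/((s + 6)^2 + 4).
Then apply L{t·g(t)} = -d/ds[H(s)] with H(s) = (s + 6)/((s + 6)^2 + 4):
differentiating 1 time and applying the sign gives (s + 4)*(s + 8)/(s^2 + 12*s + 40)^2.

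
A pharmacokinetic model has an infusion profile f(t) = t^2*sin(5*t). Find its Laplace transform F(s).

F(s) = 10*(3*s^2 - 25)/(s^2 + 25)^3

L{sin(5t)} = 5/(s^2 + 25).
Then apply L{t^2·g(t)} = (-1)^2 d^2/ds^2[G(s)] with G(s) = 5/(s^2 + 25):
differentiating 2 times and applying the sign gives 10*(3*s^2 - 25)/(s^2 + 25)^3.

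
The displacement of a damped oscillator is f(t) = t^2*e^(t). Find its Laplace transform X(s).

L{e^(t)} = 1/(s - 1).
Then apply L{t^2·g(t)} = (-1)^2 d^2/ds^2[G(s)] with G(s) = 1/(s - 1):
differentiating 2 times and applying the sign gives 2/(s - 1)^3.

X(s) = 2/(s - 1)^3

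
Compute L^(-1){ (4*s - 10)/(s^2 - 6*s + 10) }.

2*exp(3*t)*sin(t) + 4*exp(3*t)*cos(t)

Complete the square in the denominator: s^2 - 6*s + 10 = (s - 3)^2 + 1^2.
Split the numerator to match: 4*s - 10 = 4·(s - 3) + 2·1.
Invert each term: 4·(s - 3)/((s - 3)^2 + 1) ↔ 4e^(3t)cos(t); 2·1/((s - 3)^2 + 1) ↔ 2e^(3t)sin(t).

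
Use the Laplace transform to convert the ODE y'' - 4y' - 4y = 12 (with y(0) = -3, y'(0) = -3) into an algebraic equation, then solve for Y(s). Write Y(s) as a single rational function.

Y(s) = (-3*s^2 + 9*s + 12)/(s^3 - 4*s^2 - 4*s)

Laplace-transform each side.
The derivative rules (L{y''} = s^2 Y - s·y(0) - y'(0) and L{y'} = sY - y(0), with y(0) = -3, y'(0) = -3) turn the left side into (s^2 - 4*s - 4)Y - (-3*s + 9).
The right side is L{12} = 12/s.
So (s^2 - 4*s - 4)Y = 12/s + (-3*s + 9).
Divide through and combine into a single rational function.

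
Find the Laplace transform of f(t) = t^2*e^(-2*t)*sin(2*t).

L{sin(2t)} = 2/(s^2 + 4).
Multiplying by e^(-2t) shifts s → s + 2, so L{e^(-2*t)*sin(2*t)} = 2/((s + 2)^2 + 4).
Then apply L{t^2·g(t)} = (-1)^2 d^2/ds^2[H(s)] with H(s) = 2/((s + 2)^2 + 4):
differentiating 2 times and applying the sign gives 4*(3*s^2 + 12*s + 8)/(s^2 + 4*s + 8)^3.

4*(3*s^2 + 12*s + 8)/(s^2 + 4*s + 8)^3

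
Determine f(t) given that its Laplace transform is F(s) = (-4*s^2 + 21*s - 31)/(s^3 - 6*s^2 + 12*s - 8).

Factor the denominator: s^3 - 6*s^2 + 12*s - 8 = (s - 2)^3.
Partial fraction decomposition gives [-4/(s - 2)] + [5/(s - 2)^2] + [-5/(s - 2)^3].
Invert each term: -4/(s - 2) ↔ -4e^(2t); 5/(s - 2)^2 ↔ 5t·e^(2t); -5/(s - 2)^3 ↔ (-5/2)t^2·e^(2t).

f(t) = -5*t^2*exp(2*t)/2 + 5*t*exp(2*t) - 4*exp(2*t)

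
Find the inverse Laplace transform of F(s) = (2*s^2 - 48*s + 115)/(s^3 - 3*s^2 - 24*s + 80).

Factor the denominator: s^3 - 3*s^2 - 24*s + 80 = (s - 4)^2*(s + 5).
Partial fraction decomposition gives [-3/(s - 4)] + [-5/(s - 4)^2] + [5/(s + 5)].
Invert each term: -3/(s - 4) ↔ -3e^(4t); -5/(s - 4)^2 ↔ -5t·e^(4t); 5/(s + 5) ↔ 5e^(-5t).

-5*t*exp(4*t) - 3*exp(4*t) + 5*exp(-5*t)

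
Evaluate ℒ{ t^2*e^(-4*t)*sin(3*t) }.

18*(s^2 + 8*s + 13)/(s^2 + 8*s + 25)^3

L{sin(3t)} = 3/(s^2 + 9).
Multiplying by e^(-4t) shifts s → s + 4, so L{e^(-4*t)*sin(3*t)} = 3/((s + 4)^2 + 9).
Then apply L{t^2·g(t)} = (-1)^2 d^2/ds^2[G(s)] with G(s) = 3/((s + 4)^2 + 9):
differentiating 2 times and applying the sign gives 18*(s^2 + 8*s + 13)/(s^2 + 8*s + 25)^3.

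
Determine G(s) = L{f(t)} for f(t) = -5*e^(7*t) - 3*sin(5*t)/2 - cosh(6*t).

Apply the Laplace transform termwise.
(-1)·[L{cosh(6t)} = s/(s^2 - 36)]; (-3/2)·[L{sin(5t)} = 5/(s^2 + 25)]; (-5)·[L{e^(7t)} = 1/(s - 7)].

G(s) = -s/(s^2 - 36) - 15/(2*(s^2 + 25)) - 5/(s - 7)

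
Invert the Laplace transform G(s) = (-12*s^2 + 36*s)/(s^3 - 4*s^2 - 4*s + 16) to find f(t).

Factor the denominator: s^3 - 4*s^2 - 4*s + 16 = (s - 4)*(s - 2)*(s + 2).
Partial fraction decomposition gives [-4/(s - 4)] + [-5/(s + 2)] + [-3/(s - 2)].
Invert each term: -4/(s - 4) ↔ -4e^(4t); -5/(s + 2) ↔ -5e^(-2t); -3/(s - 2) ↔ -3e^(2t).

f(t) = -4*exp(4*t) - 3*exp(2*t) - 5*exp(-2*t)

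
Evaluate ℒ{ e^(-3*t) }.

1/(s + 3)

L{1} = 1/s.
By the first shifting theorem, multiplying by e^(-3t) replaces s with s + 3.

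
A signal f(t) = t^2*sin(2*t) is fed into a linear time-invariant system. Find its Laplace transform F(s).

F(s) = 4*(3*s^2 - 4)/(s^2 + 4)^3

L{sin(2t)} = 2/(s^2 + 4).
Then apply L{t^2·g(t)} = (-1)^2 d^2/ds^2[G(s)] with G(s) = 2/(s^2 + 4):
differentiating 2 times and applying the sign gives 4*(3*s^2 - 4)/(s^2 + 4)^3.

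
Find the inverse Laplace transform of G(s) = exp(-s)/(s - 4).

Heaviside(t - 1)*(exp(4*t - 4))

The factor e^(-s) signals a time shift by c = 1 (second shifting theorem).
L{e^(4t)} = 1/(s - 4), so L^-1{1/(s - 4)} = exp(4*t).
Hence the inverse is u(t - 1) times that function evaluated at t - 1.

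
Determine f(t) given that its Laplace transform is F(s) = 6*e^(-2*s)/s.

f(t) = Heaviside(t - 2)*(6)

The factor e^(-2s) signals a time shift by c = 2 (second shifting theorem).
L{6} = 6/s, so L^-1{6/s} = 6.
Hence the inverse is u(t - 2) times that function evaluated at t - 2.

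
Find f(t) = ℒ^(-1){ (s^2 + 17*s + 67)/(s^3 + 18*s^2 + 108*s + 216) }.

f(t) = t^2*exp(-6*t)/2 + 5*t*exp(-6*t) + exp(-6*t)

Factor the denominator: s^3 + 18*s^2 + 108*s + 216 = (s + 6)^3.
Partial fraction decomposition gives [1/(s + 6)] + [5/(s + 6)^2] + [(s + 6)^(-3)].
Invert each term: 1/(s + 6) ↔ e^(-6t); 5/(s + 6)^2 ↔ 5t·e^(-6t); 1/(s + 6)^3 ↔ (1/2)t^2·e^(-6t).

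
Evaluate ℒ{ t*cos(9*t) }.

(s - 9)*(s + 9)/(s^2 + 81)^2

L{cos(9t)} = s/(s^2 + 81).
Then apply L{t·g(t)} = -d/ds[G(s)] with G(s) = s/(s^2 + 81):
differentiating 1 time and applying the sign gives (s - 9)*(s + 9)/(s^2 + 81)^2.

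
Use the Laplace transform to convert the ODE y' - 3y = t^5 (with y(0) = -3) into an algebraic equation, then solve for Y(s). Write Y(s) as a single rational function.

Y(s) = (-3*s^6 + 120)/(s^7 - 3*s^6)

Apply the Laplace transform to the equation.
The derivative rules (L{y'} = sY - y(0) = sY - (-3)) turn the left side into (s - 3)Y - (-3).
The right side is L{t^5} = 120/s^6.
So (s - 3)Y = 120/s^6 + (-3).
Divide through and combine into a single rational function.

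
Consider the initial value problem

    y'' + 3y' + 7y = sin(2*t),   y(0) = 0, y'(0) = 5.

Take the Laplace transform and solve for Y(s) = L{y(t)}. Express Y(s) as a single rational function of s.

Y(s) = (5*s^2 + 22)/(s^4 + 3*s^3 + 11*s^2 + 12*s + 28)

Transform both sides with L{·}.
Using L{y''} = s^2 Y - s·y(0) - y'(0) and L{y'} = sY - y(0), with y(0) = 0, y'(0) = 5, the left side becomes (s^2 + 3*s + 7)Y - (5).
The right side is L{sin(2*t)} = 2/(s^2 + 4).
So (s^2 + 3*s + 7)Y = 2/(s^2 + 4) + (5).
Isolate Y and clear denominators.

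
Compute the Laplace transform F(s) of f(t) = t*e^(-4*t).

L{e^(-4t)} = 1/(s + 4).
Then apply L{t·g(t)} = -d/ds[G(s)] with G(s) = 1/(s + 4):
differentiating 1 time and applying the sign gives (s + 4)^(-2).

F(s) = (s + 4)^(-2)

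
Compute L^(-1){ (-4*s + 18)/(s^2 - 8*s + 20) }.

Complete the square in the denominator: s^2 - 8*s + 20 = (s - 4)^2 + 2^2.
Split the numerator to match: -4*s + 18 = -4·(s - 4) + 1·2.
Invert each term: -4·(s - 4)/((s - 4)^2 + 4) ↔ -4e^(4t)cos(2t); 1·2/((s - 4)^2 + 4) ↔ e^(4t)sin(2t).

exp(4*t)*sin(2*t) - 4*exp(4*t)*cos(2*t)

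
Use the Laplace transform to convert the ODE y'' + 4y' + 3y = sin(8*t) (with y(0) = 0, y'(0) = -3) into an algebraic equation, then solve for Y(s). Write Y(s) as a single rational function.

Y(s) = (-3*s^2 - 184)/(s^4 + 4*s^3 + 67*s^2 + 256*s + 192)

Transform both sides with L{·}.
Using L{y''} = s^2 Y - s·y(0) - y'(0) and L{y'} = sY - y(0), with y(0) = 0, y'(0) = -3, the left side becomes (s^2 + 4*s + 3)Y - (-3).
The right side is L{sin(8*t)} = 8/(s^2 + 64).
So (s^2 + 4*s + 3)Y = 8/(s^2 + 64) + (-3).
Divide through and combine into a single rational function.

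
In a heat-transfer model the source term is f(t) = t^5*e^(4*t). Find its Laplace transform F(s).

L{t^5} = 5!/s^6 = 120/s^6.
By the first shifting theorem, multiplying by e^(4t) replaces s with s - 4.

F(s) = 120/(s - 4)^6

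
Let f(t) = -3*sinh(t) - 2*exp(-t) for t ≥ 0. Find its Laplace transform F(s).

F(s) = -3/(s^2 - 1) - 2/(s + 1)

The transform is linear, so treat each term independently.
(-3)·[L{sinh(t)} = 1/(s^2 - 1)]; (-2)·[L{e^(-t)} = 1/(s + 1)].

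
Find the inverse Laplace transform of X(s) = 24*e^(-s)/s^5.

The factor e^(-s) signals a time shift by c = 1 (second shifting theorem).
L{t^4} = 4!/s^5 = 24/s^5, so L^-1{24/s^5} = t^4.
Hence the inverse is u(t - 1) times that function evaluated at t - 1.

Heaviside(t - 1)*((t - 1)^4)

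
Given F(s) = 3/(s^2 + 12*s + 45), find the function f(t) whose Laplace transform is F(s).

Rewrite the denominator: s^2 + 12*s + 45 = (s + 6)^2 + 9.
The form in (s + 6) signals a first-shifting-theorem factor e^(-6t).
Since L{sin(3t)} = 3/(s^2 + 9), the inverse is exp(-6*t)*sin(3*t).

f(t) = exp(-6*t)*sin(3*t)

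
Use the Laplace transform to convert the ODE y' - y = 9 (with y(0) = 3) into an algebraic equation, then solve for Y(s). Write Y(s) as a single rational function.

Y(s) = (3*s + 9)/(s^2 - s)

Transform both sides with L{·}.
With L{y'} = sY - y(0) = sY - 3: the LHS transforms to (s - 1)Y - (3).
The right side is L{9} = 9/s.
So (s - 1)Y = 9/s + (3).
Divide through and combine into a single rational function.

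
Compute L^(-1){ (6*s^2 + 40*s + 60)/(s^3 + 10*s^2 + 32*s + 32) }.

Factor the denominator: s^3 + 10*s^2 + 32*s + 32 = (s + 2)*(s + 4)^2.
Partial fraction decomposition gives [5/(s + 4)] + [2/(s + 4)^2] + [1/(s + 2)].
Invert each term: 5/(s + 4) ↔ 5e^(-4t); 2/(s + 4)^2 ↔ 2t·e^(-4t); 1/(s + 2) ↔ e^(-2t).

2*t*exp(-4*t) + exp(-2*t) + 5*exp(-4*t)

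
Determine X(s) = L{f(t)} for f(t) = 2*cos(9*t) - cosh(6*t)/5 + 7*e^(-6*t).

Apply the Laplace transform termwise.
(-1/5)·[L{cosh(6t)} = s/(s^2 - 36)]; (7)·[L{e^(-6t)} = 1/(s + 6)]; (2)·[L{cos(9t)} = s/(s^2 + 81)].

X(s) = 2*s/(s^2 + 81) - s/(5*(s^2 - 36)) + 7/(s + 6)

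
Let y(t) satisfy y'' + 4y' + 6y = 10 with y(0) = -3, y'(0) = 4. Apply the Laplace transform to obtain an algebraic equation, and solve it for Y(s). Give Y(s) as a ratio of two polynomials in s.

Transform both sides with L{·}.
Using L{y''} = s^2 Y - s·y(0) - y'(0) and L{y'} = sY - y(0), with y(0) = -3, y'(0) = 4, the left side becomes (s^2 + 4*s + 6)Y - (-3*s - 8).
The right side is L{10} = 10/s.
So (s^2 + 4*s + 6)Y = 10/s + (-3*s - 8).
Divide through and combine into a single rational function.

Y(s) = (-3*s^2 - 8*s + 10)/(s^3 + 4*s^2 + 6*s)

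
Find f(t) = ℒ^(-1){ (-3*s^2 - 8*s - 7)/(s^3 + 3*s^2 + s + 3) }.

Factor the denominator: s^3 + 3*s^2 + s + 3 = (s + 3)*(s^2 + 1).
Partial fraction decomposition gives [-1/(s + 3)] + [-2*s/(s^2 + 1)] + [-2/(s^2 + 1)].
Invert each term: -1/(s + 3) ↔ -e^(-3t); -2·s/(s^2 + 1) ↔ -2cos(t); -2·1/(s^2 + 1) ↔ -2sin(t).

f(t) = -2*sin(t) - 2*cos(t) - exp(-3*t)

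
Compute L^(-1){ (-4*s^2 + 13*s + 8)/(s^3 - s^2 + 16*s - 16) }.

Factor the denominator: s^3 - s^2 + 16*s - 16 = (s - 1)*(s^2 + 16).
Partial fraction decomposition gives [1/(s - 1)] + [-5*s/(s^2 + 16)] + [8/(s^2 + 16)].
Invert each term: 1/(s - 1) ↔ e^(t); -5·s/(s^2 + 16) ↔ -5cos(4t); 2·4/(s^2 + 16) ↔ 2sin(4t).

exp(t) + 2*sin(4*t) - 5*cos(4*t)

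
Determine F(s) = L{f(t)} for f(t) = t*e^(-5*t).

L{e^(-5t)} = 1/(s + 5).
Then apply L{t·g(t)} = -d/ds[G(s)] with G(s) = 1/(s + 5):
differentiating 1 time and applying the sign gives (s + 5)^(-2).

F(s) = (s + 5)^(-2)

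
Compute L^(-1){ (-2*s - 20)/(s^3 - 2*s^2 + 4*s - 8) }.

-3*exp(2*t) + 2*sin(2*t) + 3*cos(2*t)

Factor the denominator: s^3 - 2*s^2 + 4*s - 8 = (s - 2)*(s^2 + 4).
Partial fraction decomposition gives [-3/(s - 2)] + [3*s/(s^2 + 4)] + [4/(s^2 + 4)].
Invert each term: -3/(s - 2) ↔ -3e^(2t); 3·s/(s^2 + 4) ↔ 3cos(2t); 2·2/(s^2 + 4) ↔ 2sin(2t).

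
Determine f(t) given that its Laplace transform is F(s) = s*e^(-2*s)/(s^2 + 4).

The factor e^(-2s) signals a time shift by c = 2 (second shifting theorem).
L{cos(2t)} = s/(s^2 + 4), so L^-1{s/(s^2 + 4)} = cos(2*t).
Hence the inverse is u(t - 2) times that function evaluated at t - 2.

f(t) = Heaviside(t - 2)*(cos(2*t - 4))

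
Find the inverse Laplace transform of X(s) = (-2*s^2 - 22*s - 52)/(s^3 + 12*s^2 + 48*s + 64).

Factor the denominator: s^3 + 12*s^2 + 48*s + 64 = (s + 4)^3.
Partial fraction decomposition gives [-2/(s + 4)] + [-6/(s + 4)^2] + [4/(s + 4)^3].
Invert each term: -2/(s + 4) ↔ -2e^(-4t); -6/(s + 4)^2 ↔ -6t·e^(-4t); 4/(s + 4)^3 ↔ (2)t^2·e^(-4t).

2*t^2*exp(-4*t) - 6*t*exp(-4*t) - 2*exp(-4*t)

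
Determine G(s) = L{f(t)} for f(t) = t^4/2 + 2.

The transform is linear, so treat each term independently.
(1/2)·[L{t^4} = 4!/s^5 = 24/s^5]; L{2} = 2/s.

G(s) = 2/s + 12/s^5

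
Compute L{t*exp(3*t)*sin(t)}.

L{sin(t)} = 1/(s^2 + 1).
Multiplying by e^(3t) shifts s → s - 3, so L{exp(3*t)*sin(t)} = 1/((s - 3)^2 + 1).
Then apply L{t·g(t)} = -d/ds[G(s)] with G(s) = 1/((s - 3)^2 + 1):
differentiating 1 time and applying the sign gives 2*(s - 3)/(s^2 - 6*s + 10)^2.

2*(s - 3)/(s^2 - 6*s + 10)^2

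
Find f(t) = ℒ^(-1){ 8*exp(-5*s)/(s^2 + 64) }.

f(t) = Heaviside(t - 5)*(sin(8*t - 40))

The factor e^(-5s) signals a time shift by c = 5 (second shifting theorem).
L{sin(8t)} = 8/(s^2 + 64), so L^-1{8/(s^2 + 64)} = sin(8*t).
Hence the inverse is u(t - 5) times that function evaluated at t - 5.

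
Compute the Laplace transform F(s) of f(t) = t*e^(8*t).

L{e^(8t)} = 1/(s - 8).
Then apply L{t·g(t)} = -d/ds[G(s)] with G(s) = 1/(s - 8):
differentiating 1 time and applying the sign gives (s - 8)^(-2).

F(s) = (s - 8)^(-2)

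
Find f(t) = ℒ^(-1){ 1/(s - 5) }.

f(t) = exp(5*t)

Since L{e^(5t)} = 1/(s - 5), the inverse is e^(5*t).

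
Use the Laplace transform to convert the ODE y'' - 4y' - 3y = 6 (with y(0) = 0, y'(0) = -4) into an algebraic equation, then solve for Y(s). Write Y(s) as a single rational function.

Y(s) = (-4*s + 6)/(s^3 - 4*s^2 - 3*s)

Take the Laplace transform of both sides.
With L{y''} = s^2 Y - s·y(0) - y'(0) and L{y'} = sY - y(0), with y(0) = 0, y'(0) = -4: the LHS transforms to (s^2 - 4*s - 3)Y - (-4).
The right side is L{6} = 6/s.
So (s^2 - 4*s - 3)Y = 6/s + (-4).
Divide through and combine into a single rational function.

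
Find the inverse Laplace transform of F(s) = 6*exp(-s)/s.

The factor e^(-s) signals a time shift by c = 1 (second shifting theorem).
L{6} = 6/s, so L^-1{6/s} = 6.
Hence the inverse is u(t - 1) times that function evaluated at t - 1.

Heaviside(t - 1)*(6)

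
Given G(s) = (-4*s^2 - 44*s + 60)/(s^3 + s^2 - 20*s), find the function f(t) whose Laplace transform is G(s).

f(t) = -5*exp(4*t) - 3 + 4*exp(-5*t)

Factor the denominator: s^3 + s^2 - 20*s = s*(s - 4)*(s + 5).
Partial fraction decomposition gives [4/(s + 5)] + [-3/s] + [-5/(s - 4)].
Invert each term: 4/(s + 5) ↔ 4e^(-5t); -3/(s - 0) ↔ -3e^(0t); -5/(s - 4) ↔ -5e^(4t).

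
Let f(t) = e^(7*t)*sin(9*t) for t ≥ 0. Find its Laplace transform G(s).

G(s) = 9/((s - 7)^2 + 81)

L{sin(9t)} = 9/(s^2 + 81).
By the first shifting theorem, multiplying by e^(7t) replaces s with s - 7.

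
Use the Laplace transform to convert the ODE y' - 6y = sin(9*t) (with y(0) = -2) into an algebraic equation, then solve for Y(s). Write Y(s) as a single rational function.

Take the Laplace transform of both sides.
The derivative rules (L{y'} = sY - y(0) = sY - (-2)) turn the left side into (s - 6)Y - (-2).
The right side is L{sin(9*t)} = 9/(s^2 + 81).
So (s - 6)Y = 9/(s^2 + 81) + (-2).
Solve for Y(s) and write it as one ratio of polynomials.

Y(s) = (-2*s^2 - 153)/(s^3 - 6*s^2 + 81*s - 486)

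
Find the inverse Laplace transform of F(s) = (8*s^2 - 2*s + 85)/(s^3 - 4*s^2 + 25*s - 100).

Factor the denominator: s^3 - 4*s^2 + 25*s - 100 = (s - 4)*(s^2 + 25).
Partial fraction decomposition gives [5/(s - 4)] + [3*s/(s^2 + 25)] + [10/(s^2 + 25)].
Invert each term: 5/(s - 4) ↔ 5e^(4t); 3·s/(s^2 + 25) ↔ 3cos(5t); 2·5/(s^2 + 25) ↔ 2sin(5t).

5*exp(4*t) + 2*sin(5*t) + 3*cos(5*t)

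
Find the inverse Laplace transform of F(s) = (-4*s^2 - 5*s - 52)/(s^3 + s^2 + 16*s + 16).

-sin(4*t) - cos(4*t) - 3*exp(-t)

Factor the denominator: s^3 + s^2 + 16*s + 16 = (s + 1)*(s^2 + 16).
Partial fraction decomposition gives [-3/(s + 1)] + [-s/(s^2 + 16)] + [-4/(s^2 + 16)].
Invert each term: -3/(s + 1) ↔ -3e^(-t); -1·s/(s^2 + 16) ↔ -cos(4t); -1·4/(s^2 + 16) ↔ -sin(4t).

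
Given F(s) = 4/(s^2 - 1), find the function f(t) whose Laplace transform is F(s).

f(t) = 4*sinh(t)

Since L{sinh(t)} = 1/(s^2 - 1), the inverse is sinh(t), scaled by 4.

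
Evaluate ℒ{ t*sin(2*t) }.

4*s/(s^2 + 4)^2

L{sin(2t)} = 2/(s^2 + 4).
Then apply L{t·g(t)} = -d/ds[H(s)] with H(s) = 2/(s^2 + 4):
differentiating 1 time and applying the sign gives 4*s/(s^2 + 4)^2.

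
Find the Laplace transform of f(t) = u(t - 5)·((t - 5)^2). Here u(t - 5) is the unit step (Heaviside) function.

By the second shifting theorem, L{u(t - c)·g(t - c)} = e^(-cs)·G(s) with c = 5 and G(s) = L{g(t)}.
L{t^2} = 2!/s^3 = 2/s^3.

2*exp(-5*s)/s^3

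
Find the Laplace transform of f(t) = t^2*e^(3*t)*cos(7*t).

2*(s - 3)*(s^2 - 6*s - 138)/(s^2 - 6*s + 58)^3

L{cos(7t)} = s/(s^2 + 49).
Multiplying by e^(3t) shifts s → s - 3, so L{e^(3*t)*cos(7*t)} = (s - 3)/((s - 3)^2 + 49).
Then apply L{t^2·g(t)} = (-1)^2 d^2/ds^2[H(s)] with H(s) = (s - 3)/((s - 3)^2 + 49):
differentiating 2 times and applying the sign gives 2*(s - 3)*(s^2 - 6*s - 138)/(s^2 - 6*s + 58)^3.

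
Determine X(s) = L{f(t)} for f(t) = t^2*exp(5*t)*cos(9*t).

X(s) = 2*(s - 5)*(s^2 - 10*s - 218)/(s^2 - 10*s + 106)^3

L{cos(9t)} = s/(s^2 + 81).
Multiplying by e^(5t) shifts s → s - 5, so L{exp(5*t)*cos(9*t)} = (s - 5)/((s - 5)^2 + 81).
Then apply L{t^2·g(t)} = (-1)^2 d^2/ds^2[G(s)] with G(s) = (s - 5)/((s - 5)^2 + 81):
differentiating 2 times and applying the sign gives 2*(s - 5)*(s^2 - 10*s - 218)/(s^2 - 10*s + 106)^3.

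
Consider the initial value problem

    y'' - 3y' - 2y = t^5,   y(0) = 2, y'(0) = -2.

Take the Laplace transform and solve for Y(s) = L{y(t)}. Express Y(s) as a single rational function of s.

Y(s) = (2*s^7 - 8*s^6 + 120)/(s^8 - 3*s^7 - 2*s^6)

Take the Laplace transform of both sides.
Using L{y''} = s^2 Y - s·y(0) - y'(0) and L{y'} = sY - y(0), with y(0) = 2, y'(0) = -2, the left side becomes (s^2 - 3*s - 2)Y - (2*s - 8).
The right side is L{t^5} = 120/s^6.
So (s^2 - 3*s - 2)Y = 120/s^6 + (2*s - 8).
Isolate Y and clear denominators.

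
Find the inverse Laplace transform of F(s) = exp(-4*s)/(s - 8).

The factor e^(-4s) signals a time shift by c = 4 (second shifting theorem).
L{e^(8t)} = 1/(s - 8), so L^-1{1/(s - 8)} = exp(8*t).
Hence the inverse is u(t - 4) times that function evaluated at t - 4.

Heaviside(t - 4)*(exp(8*t - 32))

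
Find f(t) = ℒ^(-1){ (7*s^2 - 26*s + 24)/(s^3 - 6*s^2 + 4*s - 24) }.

Factor the denominator: s^3 - 6*s^2 + 4*s - 24 = (s - 6)*(s^2 + 4).
Partial fraction decomposition gives [3/(s - 6)] + [4*s/(s^2 + 4)] + [-2/(s^2 + 4)].
Invert each term: 3/(s - 6) ↔ 3e^(6t); 4·s/(s^2 + 4) ↔ 4cos(2t); -1·2/(s^2 + 4) ↔ -sin(2t).

f(t) = 3*exp(6*t) - sin(2*t) + 4*cos(2*t)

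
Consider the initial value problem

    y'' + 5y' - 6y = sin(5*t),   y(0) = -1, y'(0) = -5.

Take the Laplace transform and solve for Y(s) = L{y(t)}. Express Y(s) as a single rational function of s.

Y(s) = (-s^3 - 10*s^2 - 25*s - 245)/(s^4 + 5*s^3 + 19*s^2 + 125*s - 150)

Laplace-transform each side.
The derivative rules (L{y''} = s^2 Y - s·y(0) - y'(0) and L{y'} = sY - y(0), with y(0) = -1, y'(0) = -5) turn the left side into (s^2 + 5*s - 6)Y - (-s - 10).
The right side is L{sin(5*t)} = 5/(s^2 + 25).
So (s^2 + 5*s - 6)Y = 5/(s^2 + 25) + (-s - 10).
Solve for Y(s) and write it as one ratio of polynomials.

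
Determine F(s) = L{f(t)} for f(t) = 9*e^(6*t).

F(s) = 9/(s - 6)

L{9} = 9/s.
By the first shifting theorem, multiplying by e^(6t) replaces s with s - 6.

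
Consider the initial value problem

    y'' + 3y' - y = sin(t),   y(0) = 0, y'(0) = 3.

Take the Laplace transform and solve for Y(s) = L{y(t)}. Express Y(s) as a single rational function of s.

Y(s) = (3*s^2 + 4)/(s^4 + 3*s^3 + 3*s - 1)

Take the Laplace transform of both sides.
The derivative rules (L{y''} = s^2 Y - s·y(0) - y'(0) and L{y'} = sY - y(0), with y(0) = 0, y'(0) = 3) turn the left side into (s^2 + 3*s - 1)Y - (3).
The right side is L{sin(t)} = 1/(s^2 + 1).
So (s^2 + 3*s - 1)Y = 1/(s^2 + 1) + (3).
Solve for Y(s) and write it as one ratio of polynomials.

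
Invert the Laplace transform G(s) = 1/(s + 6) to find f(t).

Since L{e^(-6t)} = 1/(s + 6), the inverse is e^(-6*t).

f(t) = exp(-6*t)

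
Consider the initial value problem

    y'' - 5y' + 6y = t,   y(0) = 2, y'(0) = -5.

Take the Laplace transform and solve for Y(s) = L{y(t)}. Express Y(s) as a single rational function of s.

Y(s) = (2*s^3 - 15*s^2 + 1)/(s^4 - 5*s^3 + 6*s^2)

Take the Laplace transform of both sides.
The derivative rules (L{y''} = s^2 Y - s·y(0) - y'(0) and L{y'} = sY - y(0), with y(0) = 2, y'(0) = -5) turn the left side into (s^2 - 5*s + 6)Y - (2*s - 15).
The right side is L{t} = s^(-2).
So (s^2 - 5*s + 6)Y = s^(-2) + (2*s - 15).
Solve for Y(s) and write it as one ratio of polynomials.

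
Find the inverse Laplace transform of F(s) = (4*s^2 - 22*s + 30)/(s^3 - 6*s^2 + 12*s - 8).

Factor the denominator: s^3 - 6*s^2 + 12*s - 8 = (s - 2)^3.
Partial fraction decomposition gives [4/(s - 2)] + [-6/(s - 2)^2] + [2/(s - 2)^3].
Invert each term: 4/(s - 2) ↔ 4e^(2t); -6/(s - 2)^2 ↔ -6t·e^(2t); 2/(s - 2)^3 ↔ (1)t^2·e^(2t).

t^2*exp(2*t) - 6*t*exp(2*t) + 4*exp(2*t)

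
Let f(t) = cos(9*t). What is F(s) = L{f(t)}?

F(s) = s/(s^2 + 81)

L{cos(9t)} = s/(s^2 + 81).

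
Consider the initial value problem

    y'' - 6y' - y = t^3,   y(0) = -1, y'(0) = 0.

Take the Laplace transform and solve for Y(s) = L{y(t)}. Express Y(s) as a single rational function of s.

Transform both sides with L{·}.
With L{y''} = s^2 Y - s·y(0) - y'(0) and L{y'} = sY - y(0), with y(0) = -1, y'(0) = 0: the LHS transforms to (s^2 - 6*s - 1)Y - (-s + 6).
The right side is L{t^3} = 6/s^4.
So (s^2 - 6*s - 1)Y = 6/s^4 + (-s + 6).
Divide through and combine into a single rational function.

Y(s) = (-s^5 + 6*s^4 + 6)/(s^6 - 6*s^5 - s^4)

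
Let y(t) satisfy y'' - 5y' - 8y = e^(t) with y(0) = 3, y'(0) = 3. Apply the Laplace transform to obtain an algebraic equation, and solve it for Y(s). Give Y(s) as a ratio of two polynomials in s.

Y(s) = (3*s^2 - 15*s + 13)/(s^3 - 6*s^2 - 3*s + 8)

Apply the Laplace transform to the equation.
With L{y''} = s^2 Y - s·y(0) - y'(0) and L{y'} = sY - y(0), with y(0) = 3, y'(0) = 3: the LHS transforms to (s^2 - 5*s - 8)Y - (3*s - 12).
The right side is L{e^(t)} = 1/(s - 1).
So (s^2 - 5*s - 8)Y = 1/(s - 1) + (3*s - 12).
Solve for Y(s) and write it as one ratio of polynomials.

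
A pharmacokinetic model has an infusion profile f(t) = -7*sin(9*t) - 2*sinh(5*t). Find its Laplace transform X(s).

X(s) = -63/(s^2 + 81) - 10/(s^2 - 25)

Apply the Laplace transform termwise.
(-7)·[L{sin(9t)} = 9/(s^2 + 81)]; (-2)·[L{sinh(5t)} = 5/(s^2 - 25)].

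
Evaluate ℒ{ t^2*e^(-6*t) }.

2/(s + 6)^3

L{e^(-6t)} = 1/(s + 6).
Then apply L{t^2·g(t)} = (-1)^2 d^2/ds^2[G(s)] with G(s) = 1/(s + 6):
differentiating 2 times and applying the sign gives 2/(s + 6)^3.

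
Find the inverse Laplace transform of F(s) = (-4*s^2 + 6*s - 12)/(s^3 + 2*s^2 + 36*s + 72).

Factor the denominator: s^3 + 2*s^2 + 36*s + 72 = (s + 2)*(s^2 + 36).
Partial fraction decomposition gives [-1/(s + 2)] + [-3*s/(s^2 + 36)] + [12/(s^2 + 36)].
Invert each term: -1/(s + 2) ↔ -e^(-2t); -3·s/(s^2 + 36) ↔ -3cos(6t); 2·6/(s^2 + 36) ↔ 2sin(6t).

2*sin(6*t) - 3*cos(6*t) - exp(-2*t)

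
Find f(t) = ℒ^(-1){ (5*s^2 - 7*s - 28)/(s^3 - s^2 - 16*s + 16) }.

Factor the denominator: s^3 - s^2 - 16*s + 16 = (s - 4)*(s - 1)*(s + 4).
Partial fraction decomposition gives [2/(s + 4)] + [2/(s - 1)] + [1/(s - 4)].
Invert each term: 2/(s + 4) ↔ 2e^(-4t); 2/(s - 1) ↔ 2e^(t); 1/(s - 4) ↔ e^(4t).

f(t) = exp(4*t) + 2*exp(t) + 2*exp(-4*t)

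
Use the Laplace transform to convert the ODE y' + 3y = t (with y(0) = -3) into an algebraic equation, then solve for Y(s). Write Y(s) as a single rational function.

Laplace-transform each side.
With L{y'} = sY - y(0) = sY - (-3): the LHS transforms to (s + 3)Y - (-3).
The right side is L{t} = s^(-2).
So (s + 3)Y = s^(-2) + (-3).
Solve for Y(s) and write it as one ratio of polynomials.

Y(s) = (-3*s^2 + 1)/(s^3 + 3*s^2)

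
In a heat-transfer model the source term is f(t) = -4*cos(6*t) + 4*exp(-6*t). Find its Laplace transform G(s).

G(s) = -4*s/(s^2 + 36) + 4/(s + 6)

The transform is linear, so treat each term independently.
(-4)·[L{cos(6t)} = s/(s^2 + 36)]; (4)·[L{e^(-6t)} = 1/(s + 6)].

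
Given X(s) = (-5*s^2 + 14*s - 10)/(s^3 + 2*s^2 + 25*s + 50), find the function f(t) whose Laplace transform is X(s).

Factor the denominator: s^3 + 2*s^2 + 25*s + 50 = (s + 2)*(s^2 + 25).
Partial fraction decomposition gives [-2/(s + 2)] + [-3*s/(s^2 + 25)] + [20/(s^2 + 25)].
Invert each term: -2/(s + 2) ↔ -2e^(-2t); -3·s/(s^2 + 25) ↔ -3cos(5t); 4·5/(s^2 + 25) ↔ 4sin(5t).

f(t) = 4*sin(5*t) - 3*cos(5*t) - 2*exp(-2*t)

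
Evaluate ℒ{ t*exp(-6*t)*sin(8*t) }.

16*(s + 6)/(s^2 + 12*s + 100)^2

L{sin(8t)} = 8/(s^2 + 64).
Multiplying by e^(-6t) shifts s → s + 6, so L{exp(-6*t)*sin(8*t)} = 8/((s + 6)^2 + 64).
Then apply L{t·g(t)} = -d/ds[G(s)] with G(s) = 8/((s + 6)^2 + 64):
differentiating 1 time and applying the sign gives 16*(s + 6)/(s^2 + 12*s + 100)^2.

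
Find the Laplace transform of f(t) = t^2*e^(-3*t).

L{e^(-3t)} = 1/(s + 3).
Then apply L{t^2·g(t)} = (-1)^2 d^2/ds^2[H(s)] with H(s) = 1/(s + 3):
differentiating 2 times and applying the sign gives 2/(s + 3)^3.

2/(s + 3)^3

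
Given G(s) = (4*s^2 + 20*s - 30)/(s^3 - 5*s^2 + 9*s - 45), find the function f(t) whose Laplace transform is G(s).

f(t) = 5*exp(5*t) + 5*sin(3*t) - cos(3*t)

Factor the denominator: s^3 - 5*s^2 + 9*s - 45 = (s - 5)*(s^2 + 9).
Partial fraction decomposition gives [5/(s - 5)] + [-s/(s^2 + 9)] + [15/(s^2 + 9)].
Invert each term: 5/(s - 5) ↔ 5e^(5t); -1·s/(s^2 + 9) ↔ -cos(3t); 5·3/(s^2 + 9) ↔ 5sin(3t).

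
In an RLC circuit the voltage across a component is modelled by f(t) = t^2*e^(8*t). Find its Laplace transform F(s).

L{e^(8t)} = 1/(s - 8).
Then apply L{t^2·g(t)} = (-1)^2 d^2/ds^2[G(s)] with G(s) = 1/(s - 8):
differentiating 2 times and applying the sign gives 2/(s - 8)^3.

F(s) = 2/(s - 8)^3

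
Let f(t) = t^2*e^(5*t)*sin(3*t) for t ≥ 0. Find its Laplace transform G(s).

L{sin(3t)} = 3/(s^2 + 9).
Multiplying by e^(5t) shifts s → s - 5, so L{e^(5*t)*sin(3*t)} = 3/((s - 5)^2 + 9).
Then apply L{t^2·g(t)} = (-1)^2 d^2/ds^2[H(s)] with H(s) = 3/((s - 5)^2 + 9):
differentiating 2 times and applying the sign gives 18*(s^2 - 10*s + 22)/(s^2 - 10*s + 34)^3.

G(s) = 18*(s^2 - 10*s + 22)/(s^2 - 10*s + 34)^3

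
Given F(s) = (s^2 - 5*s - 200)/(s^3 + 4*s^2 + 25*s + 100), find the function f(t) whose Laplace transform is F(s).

Factor the denominator: s^3 + 4*s^2 + 25*s + 100 = (s + 4)*(s^2 + 25).
Partial fraction decomposition gives [-4/(s + 4)] + [5*s/(s^2 + 25)] + [-25/(s^2 + 25)].
Invert each term: -4/(s + 4) ↔ -4e^(-4t); 5·s/(s^2 + 25) ↔ 5cos(5t); -5·5/(s^2 + 25) ↔ -5sin(5t).

f(t) = -5*sin(5*t) + 5*cos(5*t) - 4*exp(-4*t)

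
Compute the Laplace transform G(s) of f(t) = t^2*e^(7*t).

L{e^(7t)} = 1/(s - 7).
Then apply L{t^2·g(t)} = (-1)^2 d^2/ds^2[H(s)] with H(s) = 1/(s - 7):
differentiating 2 times and applying the sign gives 2/(s - 7)^3.

G(s) = 2/(s - 7)^3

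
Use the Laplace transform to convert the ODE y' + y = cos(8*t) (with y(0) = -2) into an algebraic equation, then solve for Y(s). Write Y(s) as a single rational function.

Apply the Laplace transform to the equation.
Using L{y'} = sY - y(0) = sY - (-2), the left side becomes (s + 1)Y - (-2).
The right side is L{cos(8*t)} = s/(s^2 + 64).
So (s + 1)Y = s/(s^2 + 64) + (-2).
Isolate Y and clear denominators.

Y(s) = (-2*s^2 + s - 128)/(s^3 + s^2 + 64*s + 64)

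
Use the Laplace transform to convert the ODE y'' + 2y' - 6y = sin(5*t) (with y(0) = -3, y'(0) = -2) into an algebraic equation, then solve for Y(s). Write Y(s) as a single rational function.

Y(s) = (-3*s^3 - 8*s^2 - 75*s - 195)/(s^4 + 2*s^3 + 19*s^2 + 50*s - 150)

Transform both sides with L{·}.
Using L{y''} = s^2 Y - s·y(0) - y'(0) and L{y'} = sY - y(0), with y(0) = -3, y'(0) = -2, the left side becomes (s^2 + 2*s - 6)Y - (-3*s - 8).
The right side is L{sin(5*t)} = 5/(s^2 + 25).
So (s^2 + 2*s - 6)Y = 5/(s^2 + 25) + (-3*s - 8).
Divide through and combine into a single rational function.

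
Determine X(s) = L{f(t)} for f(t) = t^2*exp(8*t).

L{e^(8t)} = 1/(s - 8).
Then apply L{t^2·g(t)} = (-1)^2 d^2/ds^2[G(s)] with G(s) = 1/(s - 8):
differentiating 2 times and applying the sign gives 2/(s - 8)^3.

X(s) = 2/(s - 8)^3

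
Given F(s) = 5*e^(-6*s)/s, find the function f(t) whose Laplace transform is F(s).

The factor e^(-6s) signals a time shift by c = 6 (second shifting theorem).
L{5} = 5/s, so L^-1{5/s} = 5.
Hence the inverse is u(t - 6) times that function evaluated at t - 6.

f(t) = Heaviside(t - 6)*(5)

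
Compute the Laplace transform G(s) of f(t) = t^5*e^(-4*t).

L{t^5} = 5!/s^6 = 120/s^6.
By the first shifting theorem, multiplying by e^(-4t) replaces s with s + 4.

G(s) = 120/(s + 4)^6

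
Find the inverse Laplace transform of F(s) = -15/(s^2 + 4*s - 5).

-5*exp(-2*t)*sinh(3*t)

Rewrite the denominator: s^2 + 4*s - 5 = (s + 2)^2 - 9.
The form in (s + 2) signals a first-shifting-theorem factor e^(-2t).
Since L{sinh(3t)} = 3/(s^2 - 9), the inverse is exp(-2*t)*sinh(3*t), scaled by -5.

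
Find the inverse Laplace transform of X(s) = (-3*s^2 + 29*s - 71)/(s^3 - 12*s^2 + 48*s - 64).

-3*t^2*exp(4*t)/2 + 5*t*exp(4*t) - 3*exp(4*t)

Factor the denominator: s^3 - 12*s^2 + 48*s - 64 = (s - 4)^3.
Partial fraction decomposition gives [-3/(s - 4)] + [5/(s - 4)^2] + [-3/(s - 4)^3].
Invert each term: -3/(s - 4) ↔ -3e^(4t); 5/(s - 4)^2 ↔ 5t·e^(4t); -3/(s - 4)^3 ↔ (-3/2)t^2·e^(4t).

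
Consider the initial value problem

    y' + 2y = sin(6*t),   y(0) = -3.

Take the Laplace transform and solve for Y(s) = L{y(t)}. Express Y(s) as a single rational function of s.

Apply the Laplace transform to the equation.
Using L{y'} = sY - y(0) = sY - (-3), the left side becomes (s + 2)Y - (-3).
The right side is L{sin(6*t)} = 6/(s^2 + 36).
So (s + 2)Y = 6/(s^2 + 36) + (-3).
Isolate Y and clear denominators.

Y(s) = (-3*s^2 - 102)/(s^3 + 2*s^2 + 36*s + 72)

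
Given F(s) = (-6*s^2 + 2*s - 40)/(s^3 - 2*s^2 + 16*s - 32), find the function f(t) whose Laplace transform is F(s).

f(t) = -3*exp(2*t) - sin(4*t) - 3*cos(4*t)

Factor the denominator: s^3 - 2*s^2 + 16*s - 32 = (s - 2)*(s^2 + 16).
Partial fraction decomposition gives [-3/(s - 2)] + [-3*s/(s^2 + 16)] + [-4/(s^2 + 16)].
Invert each term: -3/(s - 2) ↔ -3e^(2t); -3·s/(s^2 + 16) ↔ -3cos(4t); -1·4/(s^2 + 16) ↔ -sin(4t).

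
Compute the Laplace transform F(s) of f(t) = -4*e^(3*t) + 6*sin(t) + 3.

By linearity of the Laplace transform, transform each term separately.
(-4)·[L{e^(3t)} = 1/(s - 3)]; L{3} = 3/s; (6)·[L{sin(t)} = 1/(s^2 + 1)].

F(s) = 6/(s^2 + 1) - 4/(s - 3) + 3/s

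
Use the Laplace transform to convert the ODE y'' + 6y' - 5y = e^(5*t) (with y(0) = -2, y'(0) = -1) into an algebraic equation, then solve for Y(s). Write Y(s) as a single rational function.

Y(s) = (-2*s^2 - 3*s + 66)/(s^3 + s^2 - 35*s + 25)

Laplace-transform each side.
With L{y''} = s^2 Y - s·y(0) - y'(0) and L{y'} = sY - y(0), with y(0) = -2, y'(0) = -1: the LHS transforms to (s^2 + 6*s - 5)Y - (-2*s - 13).
The right side is L{e^(5*t)} = 1/(s - 5).
So (s^2 + 6*s - 5)Y = 1/(s - 5) + (-2*s - 13).
Isolate Y and clear denominators.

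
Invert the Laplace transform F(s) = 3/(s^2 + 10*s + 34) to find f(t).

Rewrite the denominator: s^2 + 10*s + 34 = (s + 5)^2 + 9.
The form in (s + 5) signals a first-shifting-theorem factor e^(-5t).
Since L{sin(3t)} = 3/(s^2 + 9), the inverse is e^(-5*t)*sin(3*t).

f(t) = exp(-5*t)*sin(3*t)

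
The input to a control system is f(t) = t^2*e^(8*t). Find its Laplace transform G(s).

L{e^(8t)} = 1/(s - 8).
Then apply L{t^2·g(t)} = (-1)^2 d^2/ds^2[H(s)] with H(s) = 1/(s - 8):
differentiating 2 times and applying the sign gives 2/(s - 8)^3.

G(s) = 2/(s - 8)^3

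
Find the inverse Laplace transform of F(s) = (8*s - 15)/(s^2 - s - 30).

Factor the denominator: s^2 - s - 30 = (s - 6)*(s + 5).
Partial fraction decomposition gives [5/(s + 5)] + [3/(s - 6)].
Invert each term: 5/(s + 5) ↔ 5e^(-5t); 3/(s - 6) ↔ 3e^(6t).

3*exp(6*t) + 5*exp(-5*t)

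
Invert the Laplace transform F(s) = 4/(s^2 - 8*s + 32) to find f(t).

Rewrite the denominator: s^2 - 8*s + 32 = (s - 4)^2 + 16.
The form in (s - 4) signals a first-shifting-theorem factor e^(4t).
Since L{sin(4t)} = 4/(s^2 + 16), the inverse is exp(4*t)*sin(4*t).

f(t) = exp(4*t)*sin(4*t)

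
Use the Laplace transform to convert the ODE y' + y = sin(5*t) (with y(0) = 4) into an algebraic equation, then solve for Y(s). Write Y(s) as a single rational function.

Transform both sides with L{·}.
The derivative rules (L{y'} = sY - y(0) = sY - 4) turn the left side into (s + 1)Y - (4).
The right side is L{sin(5*t)} = 5/(s^2 + 25).
So (s + 1)Y = 5/(s^2 + 25) + (4).
Divide through and combine into a single rational function.

Y(s) = (4*s^2 + 105)/(s^3 + s^2 + 25*s + 25)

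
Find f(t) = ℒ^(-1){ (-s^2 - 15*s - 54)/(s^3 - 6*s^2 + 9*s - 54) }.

f(t) = -4*exp(6*t) + sin(3*t) + 3*cos(3*t)

Factor the denominator: s^3 - 6*s^2 + 9*s - 54 = (s - 6)*(s^2 + 9).
Partial fraction decomposition gives [-4/(s - 6)] + [3*s/(s^2 + 9)] + [3/(s^2 + 9)].
Invert each term: -4/(s - 6) ↔ -4e^(6t); 3·s/(s^2 + 9) ↔ 3cos(3t); 1·3/(s^2 + 9) ↔ sin(3t).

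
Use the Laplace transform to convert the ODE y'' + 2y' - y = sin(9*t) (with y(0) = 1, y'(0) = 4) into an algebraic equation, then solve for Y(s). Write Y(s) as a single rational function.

Y(s) = (s^3 + 6*s^2 + 81*s + 495)/(s^4 + 2*s^3 + 80*s^2 + 162*s - 81)

Take the Laplace transform of both sides.
Using L{y''} = s^2 Y - s·y(0) - y'(0) and L{y'} = sY - y(0), with y(0) = 1, y'(0) = 4, the left side becomes (s^2 + 2*s - 1)Y - (s + 6).
The right side is L{sin(9*t)} = 9/(s^2 + 81).
So (s^2 + 2*s - 1)Y = 9/(s^2 + 81) + (s + 6).
Solve for Y(s) and write it as one ratio of polynomials.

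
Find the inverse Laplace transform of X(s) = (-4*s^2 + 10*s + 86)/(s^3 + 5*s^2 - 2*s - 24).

Factor the denominator: s^3 + 5*s^2 - 2*s - 24 = (s - 2)*(s + 3)*(s + 4).
Partial fraction decomposition gives [-4/(s + 3)] + [-3/(s + 4)] + [3/(s - 2)].
Invert each term: -4/(s + 3) ↔ -4e^(-3t); -3/(s + 4) ↔ -3e^(-4t); 3/(s - 2) ↔ 3e^(2t).

3*exp(2*t) - 4*exp(-3*t) - 3*exp(-4*t)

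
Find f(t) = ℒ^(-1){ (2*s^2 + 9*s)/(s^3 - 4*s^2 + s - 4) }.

Factor the denominator: s^3 - 4*s^2 + s - 4 = (s - 4)*(s^2 + 1).
Partial fraction decomposition gives [4/(s - 4)] + [-2*s/(s^2 + 1)] + [1/(s^2 + 1)].
Invert each term: 4/(s - 4) ↔ 4e^(4t); -2·s/(s^2 + 1) ↔ -2cos(t); 1·1/(s^2 + 1) ↔ sin(t).

f(t) = 4*exp(4*t) + sin(t) - 2*cos(t)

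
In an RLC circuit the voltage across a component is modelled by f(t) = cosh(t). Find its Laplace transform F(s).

L{cosh(t)} = s/(s^2 - 1).

F(s) = s/(s^2 - 1)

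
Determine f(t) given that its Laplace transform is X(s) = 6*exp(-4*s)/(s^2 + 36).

f(t) = Heaviside(t - 4)*(sin(6*t - 24))

The factor e^(-4s) signals a time shift by c = 4 (second shifting theorem).
L{sin(6t)} = 6/(s^2 + 36), so L^-1{6/(s^2 + 36)} = sin(6*t).
Hence the inverse is u(t - 4) times that function evaluated at t - 4.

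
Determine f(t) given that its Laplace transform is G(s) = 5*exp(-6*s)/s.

The factor e^(-6s) signals a time shift by c = 6 (second shifting theorem).
L{5} = 5/s, so L^-1{5/s} = 5.
Hence the inverse is u(t - 6) times that function evaluated at t - 6.

f(t) = Heaviside(t - 6)*(5)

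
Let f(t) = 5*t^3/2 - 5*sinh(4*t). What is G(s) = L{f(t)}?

By linearity of the Laplace transform, transform each term separately.
(5/2)·[L{t^3} = 3!/s^4 = 6/s^4]; (-5)·[L{sinh(4t)} = 4/(s^2 - 16)].

G(s) = -20/(s^2 - 16) + 15/s^4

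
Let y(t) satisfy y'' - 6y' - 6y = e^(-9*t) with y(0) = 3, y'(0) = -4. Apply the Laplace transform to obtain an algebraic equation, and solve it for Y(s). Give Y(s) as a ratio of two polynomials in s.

Y(s) = (3*s^2 + 5*s - 197)/(s^3 + 3*s^2 - 60*s - 54)

Transform both sides with L{·}.
Using L{y''} = s^2 Y - s·y(0) - y'(0) and L{y'} = sY - y(0), with y(0) = 3, y'(0) = -4, the left side becomes (s^2 - 6*s - 6)Y - (3*s - 22).
The right side is L{e^(-9*t)} = 1/(s + 9).
So (s^2 - 6*s - 6)Y = 1/(s + 9) + (3*s - 22).
Isolate Y and clear denominators.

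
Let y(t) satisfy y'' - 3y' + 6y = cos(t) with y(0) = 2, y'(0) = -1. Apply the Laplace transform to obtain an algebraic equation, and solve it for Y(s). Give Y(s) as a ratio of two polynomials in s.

Laplace-transform each side.
With L{y''} = s^2 Y - s·y(0) - y'(0) and L{y'} = sY - y(0), with y(0) = 2, y'(0) = -1: the LHS transforms to (s^2 - 3*s + 6)Y - (2*s - 7).
The right side is L{cos(t)} = s/(s^2 + 1).
So (s^2 - 3*s + 6)Y = s/(s^2 + 1) + (2*s - 7).
Isolate Y and clear denominators.

Y(s) = (2*s^3 - 7*s^2 + 3*s - 7)/(s^4 - 3*s^3 + 7*s^2 - 3*s + 6)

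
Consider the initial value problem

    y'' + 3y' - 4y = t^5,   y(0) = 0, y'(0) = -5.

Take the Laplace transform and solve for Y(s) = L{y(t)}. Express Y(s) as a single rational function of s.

Transform both sides with L{·}.
The derivative rules (L{y''} = s^2 Y - s·y(0) - y'(0) and L{y'} = sY - y(0), with y(0) = 0, y'(0) = -5) turn the left side into (s^2 + 3*s - 4)Y - (-5).
The right side is L{t^5} = 120/s^6.
So (s^2 + 3*s - 4)Y = 120/s^6 + (-5).
Divide through and combine into a single rational function.

Y(s) = (-5*s^6 + 120)/(s^8 + 3*s^7 - 4*s^6)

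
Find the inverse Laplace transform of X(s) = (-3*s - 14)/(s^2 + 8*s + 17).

Complete the square in the denominator: s^2 + 8*s + 17 = (s + 4)^2 + 1^2.
Split the numerator to match: -3*s - 14 = -3·(s + 4) - 2·1.
Invert each term: -3·(s + 4)/((s + 4)^2 + 1) ↔ -3e^(-4t)cos(t); -2·1/((s + 4)^2 + 1) ↔ -2e^(-4t)sin(t).

-2*exp(-4*t)*sin(t) - 3*exp(-4*t)*cos(t)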